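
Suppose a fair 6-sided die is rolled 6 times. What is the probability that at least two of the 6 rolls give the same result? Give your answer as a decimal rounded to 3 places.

0.985

P(all 6 different) = 6/6 · 5/6 · ··· · 1/6 ≈ 0.015.
P(at least two equal) = 1 − 0.015 = 0.985.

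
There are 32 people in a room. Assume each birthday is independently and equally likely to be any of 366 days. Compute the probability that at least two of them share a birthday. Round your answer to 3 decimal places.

0.752

It's easier to compute the probability that all 32 are distinct.
P(all distinct) = 366/366 · 365/366 · ··· · 335/366 ≈ 0.248.
So the probability of at least one match is 1 − 0.248 = 0.752.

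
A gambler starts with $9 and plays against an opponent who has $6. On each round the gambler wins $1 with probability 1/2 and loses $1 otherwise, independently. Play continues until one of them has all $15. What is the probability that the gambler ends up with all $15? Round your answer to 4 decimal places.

0.6000

With a fair step, P(i) = ½P(i−1) + ½P(i+1) with P(0)=0, P(15)=1 has the linear solution P(i) = i/15.
P(9) = 9/15 = 3/5 ≈ 0.6000.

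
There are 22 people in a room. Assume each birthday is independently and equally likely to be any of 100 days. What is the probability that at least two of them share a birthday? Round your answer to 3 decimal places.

0.918

It's easier to compute the probability that all 22 are distinct.
P(all distinct) = 100/100 · 99/100 · ··· · 79/100 ≈ 0.082.
So the probability of at least one match is 1 − 0.082 = 0.918.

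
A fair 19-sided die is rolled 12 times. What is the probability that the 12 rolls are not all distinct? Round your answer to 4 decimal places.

P(all 12 different) = 19/19 · 18/19 · ··· · 8/19 ≈ 0.0109.
P(at least two equal) = 1 − 0.0109 = 0.9891.

0.9891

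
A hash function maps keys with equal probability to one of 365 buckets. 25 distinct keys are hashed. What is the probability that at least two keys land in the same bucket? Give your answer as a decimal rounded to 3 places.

It's easier to compute the probability that all 25 are distinct.
P(all distinct) = 365/365 · 364/365 · ··· · 341/365 ≈ 0.431.
So the probability of at least one match is 1 − 0.431 = 0.569.

0.569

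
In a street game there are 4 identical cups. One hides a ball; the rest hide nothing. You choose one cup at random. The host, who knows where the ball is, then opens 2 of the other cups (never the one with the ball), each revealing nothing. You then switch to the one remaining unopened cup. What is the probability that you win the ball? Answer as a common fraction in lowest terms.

Your original cup holds the ball with probability 1/4, so the other 3 collectively hold it with probability 3/4.
The host can always find 2 empty cups to open, so the reveals don't change that 3/4; it is now spread over the 1 remaining unopened cup.
P(win by switching) = (3/4) · (1/1) = 3/4.

3/4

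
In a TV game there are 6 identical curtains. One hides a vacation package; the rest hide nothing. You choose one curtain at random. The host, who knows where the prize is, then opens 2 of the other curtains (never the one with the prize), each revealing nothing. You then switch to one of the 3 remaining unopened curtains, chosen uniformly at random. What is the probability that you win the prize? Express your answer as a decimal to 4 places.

0.2778

Your original curtain holds the prize with probability 1/6, so the other 5 collectively hold it with probability 5/6.
The host can always find 2 empty curtains to open, so the reveals don't change that 5/6; it is now spread over the 3 remaining unopened curtains.
P(win by switching) = (5/6) · (1/3) = 5/18 ≈ 0.2778.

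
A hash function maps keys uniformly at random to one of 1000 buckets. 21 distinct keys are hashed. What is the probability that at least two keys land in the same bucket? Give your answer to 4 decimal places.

0.1906

It's easier to compute the probability that all 21 are distinct.
P(all distinct) = 1000/1000 · 999/1000 · ··· · 980/1000 ≈ 0.8094.
So the probability of at least one match is 1 − 0.8094 = 0.1906.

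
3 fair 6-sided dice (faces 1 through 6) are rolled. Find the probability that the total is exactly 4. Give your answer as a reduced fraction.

There are 6^3 = 216 equally likely outcomes.
The number of ordered 3-tuples from {1,…,6} summing to 4 is 3.
P(sum = 4) = 3/216 = 1/72.

1/72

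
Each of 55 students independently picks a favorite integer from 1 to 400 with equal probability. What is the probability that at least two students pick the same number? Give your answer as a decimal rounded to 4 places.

0.9796

It's easier to compute the probability that all 55 are distinct.
P(all distinct) = 400/400 · 399/400 · ··· · 346/400 ≈ 0.0204.
So the probability of at least one match is 1 − 0.0204 = 0.9796.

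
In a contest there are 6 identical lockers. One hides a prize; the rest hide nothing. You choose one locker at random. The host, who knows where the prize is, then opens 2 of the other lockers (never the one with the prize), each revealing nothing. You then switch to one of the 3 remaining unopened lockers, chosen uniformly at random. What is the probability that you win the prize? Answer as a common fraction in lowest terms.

5/18

Your original locker holds the prize with probability 1/6, so the other 5 collectively hold it with probability 5/6.
The host can always find 2 empty lockers to open, so the reveals don't change that 5/6; it is now spread over the 3 remaining unopened lockers.
P(win by switching) = (5/6) · (1/3) = 5/18.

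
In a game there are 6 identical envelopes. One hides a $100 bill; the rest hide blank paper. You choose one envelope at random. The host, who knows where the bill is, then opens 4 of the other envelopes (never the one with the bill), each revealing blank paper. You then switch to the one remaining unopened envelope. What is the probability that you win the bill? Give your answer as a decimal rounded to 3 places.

0.833

Your original envelope holds the bill with probability 1/6, so the other 5 collectively hold it with probability 5/6.
The host can always find 4 empty envelopes to open, so the reveals don't change that 5/6; it is now spread over the 1 remaining unopened envelope.
P(win by switching) = (5/6) · (1/1) = 5/6 ≈ 0.833.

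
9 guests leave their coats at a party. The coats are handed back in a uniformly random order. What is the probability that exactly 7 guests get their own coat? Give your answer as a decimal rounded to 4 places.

0.0001

Choose which 7 of the 9 are fixed: C(9,7) = 36 ways.
The remaining 2 must have no fixed point: D(2) = 1.
P = 36·1/362880 = 1/10080 ≈ 0.0001.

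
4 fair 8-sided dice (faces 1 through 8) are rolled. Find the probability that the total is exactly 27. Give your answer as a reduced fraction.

7/512

There are 8^4 = 4096 equally likely outcomes.
The number of ordered 4-tuples from {1,…,8} summing to 27 is 56.
P(sum = 27) = 56/4096 = 7/512.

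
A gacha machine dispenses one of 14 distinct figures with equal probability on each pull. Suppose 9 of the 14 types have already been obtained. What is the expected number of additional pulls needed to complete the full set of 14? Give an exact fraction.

959/30

Starting from 9 distinct types, each trial gives a new one with probability (14−i)/14 when i types are held, so the wait for the next new type is 14/(14−i).
E = 14/5 + 14/4 + 14/3 + 14/2 + 14/1 = 959/30.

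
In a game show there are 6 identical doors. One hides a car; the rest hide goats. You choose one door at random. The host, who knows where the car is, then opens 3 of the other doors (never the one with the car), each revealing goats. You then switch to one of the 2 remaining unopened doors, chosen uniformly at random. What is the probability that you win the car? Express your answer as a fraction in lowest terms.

5/12

Your original door holds the car with probability 1/6, so the other 5 collectively hold it with probability 5/6.
The host can always find 3 empty doors to open, so the reveals don't change that 5/6; it is now spread over the 2 remaining unopened doors.
P(win by switching) = (5/6) · (1/2) = 5/12.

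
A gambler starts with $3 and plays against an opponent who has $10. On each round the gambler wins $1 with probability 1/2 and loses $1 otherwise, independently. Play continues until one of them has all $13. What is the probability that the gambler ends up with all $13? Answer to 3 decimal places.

With a fair step, P(i) = ½P(i−1) + ½P(i+1) with P(0)=0, P(13)=1 has the linear solution P(i) = i/13.
P(3) = 3/13 ≈ 0.231.

0.231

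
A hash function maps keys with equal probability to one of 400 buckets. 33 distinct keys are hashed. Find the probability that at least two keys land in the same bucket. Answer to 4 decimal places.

It's easier to compute the probability that all 33 are distinct.
P(all distinct) = 400/400 · 399/400 · ··· · 368/400 ≈ 0.2574.
So the probability of at least one match is 1 − 0.2574 = 0.7426.

0.7426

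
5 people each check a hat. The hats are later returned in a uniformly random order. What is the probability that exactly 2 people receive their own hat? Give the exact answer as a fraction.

Choose which 2 of the 5 are fixed: C(5,2) = 10 ways.
The remaining 3 must have no fixed point: D(3) = 2.
P = 10·2/120 = 1/6.

1/6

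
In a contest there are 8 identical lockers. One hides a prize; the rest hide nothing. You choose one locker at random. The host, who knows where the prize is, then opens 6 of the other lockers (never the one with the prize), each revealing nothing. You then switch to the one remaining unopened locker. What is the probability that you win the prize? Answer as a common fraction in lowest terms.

Your original locker holds the prize with probability 1/8, so the other 7 collectively hold it with probability 7/8.
The host can always find 6 empty lockers to open, so the reveals don't change that 7/8; it is now spread over the 1 remaining unopened locker.
P(win by switching) = (7/8) · (1/1) = 7/8.

7/8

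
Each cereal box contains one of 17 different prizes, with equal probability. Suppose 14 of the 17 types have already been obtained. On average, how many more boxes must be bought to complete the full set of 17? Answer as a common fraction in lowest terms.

187/6

Starting from 14 distinct types, each trial gives a new one with probability (17−i)/17 when i types are held, so the wait for the next new type is 17/(17−i).
E = 17/3 + 17/2 + 17/1 = 187/6.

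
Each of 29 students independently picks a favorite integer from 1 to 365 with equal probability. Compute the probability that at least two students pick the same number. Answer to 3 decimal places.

0.681

It's easier to compute the probability that all 29 are distinct.
P(all distinct) = 365/365 · 364/365 · ··· · 337/365 ≈ 0.319.
So the probability of at least one match is 1 − 0.319 = 0.681.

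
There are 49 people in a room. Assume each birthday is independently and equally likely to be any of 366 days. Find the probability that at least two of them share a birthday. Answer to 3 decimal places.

0.965

It's easier to compute the probability that all 49 are distinct.
P(all distinct) = 366/366 · 365/366 · ··· · 318/366 ≈ 0.035.
So the probability of at least one match is 1 − 0.035 = 0.965.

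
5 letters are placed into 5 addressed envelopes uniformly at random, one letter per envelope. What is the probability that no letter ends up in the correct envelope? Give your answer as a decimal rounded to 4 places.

0.3667

This is the derangement probability: permutations of 5 with no fixed point.
D(5) = 5! · (1 − 1/1! + 1/2! − ··· + (−1)^5/5!) = 44.
P = 44/120 = 11/30 ≈ 0.3667.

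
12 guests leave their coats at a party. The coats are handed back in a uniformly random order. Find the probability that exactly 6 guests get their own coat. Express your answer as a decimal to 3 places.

0.001

Choose which 6 of the 12 are fixed: C(12,6) = 924 ways.
The remaining 6 must have no fixed point: D(6) = 265.
P = 924·265/479001600 = 53/103680 ≈ 0.001.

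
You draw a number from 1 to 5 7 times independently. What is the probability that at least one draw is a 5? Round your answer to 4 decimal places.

P(no draw is a 5) = (4/5)^7 ≈ 0.2097.
P(at least one) = 1 − 0.2097 = 0.7903.

0.7903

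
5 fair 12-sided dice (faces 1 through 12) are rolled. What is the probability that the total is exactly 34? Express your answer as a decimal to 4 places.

There are 12^5 = 248832 equally likely outcomes.
The number of ordered 5-tuples from {1,…,12} summing to 34 is 12255.
P(sum = 34) = 12255/248832 = 4085/82944 ≈ 0.0493.

0.0493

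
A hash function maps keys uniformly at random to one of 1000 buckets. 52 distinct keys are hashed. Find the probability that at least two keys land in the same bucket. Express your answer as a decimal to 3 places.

It's easier to compute the probability that all 52 are distinct.
P(all distinct) = 1000/1000 · 999/1000 · ··· · 949/1000 ≈ 0.259.
So the probability of at least one match is 1 − 0.259 = 0.741.

0.741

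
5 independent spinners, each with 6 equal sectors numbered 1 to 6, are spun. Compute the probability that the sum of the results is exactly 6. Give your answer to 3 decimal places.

0.001

There are 6^5 = 7776 equally likely outcomes.
The number of ordered 5-tuples from {1,…,6} summing to 6 is 5.
P(sum = 6) = 5/7776 ≈ 0.001.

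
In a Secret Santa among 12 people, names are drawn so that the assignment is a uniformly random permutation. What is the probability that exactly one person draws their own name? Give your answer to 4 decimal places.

Choose which one is fixed: C(12,1) = 12 ways.
The remaining 11 must have no fixed point: D(11) = 14684570.
P = 12·14684570/479001600 = 1468457/3991680 ≈ 0.3679.

0.3679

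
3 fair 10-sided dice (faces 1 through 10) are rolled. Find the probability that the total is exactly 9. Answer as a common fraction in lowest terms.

7/250

There are 10^3 = 1000 equally likely outcomes.
The number of ordered 3-tuples from {1,…,10} summing to 9 is 28.
P(sum = 9) = 28/1000 = 7/250.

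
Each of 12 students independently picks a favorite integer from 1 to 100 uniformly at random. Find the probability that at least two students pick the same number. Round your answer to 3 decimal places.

0.497

It's easier to compute the probability that all 12 are distinct.
P(all distinct) = 100/100 · 99/100 · ··· · 89/100 ≈ 0.503.
So the probability of at least one match is 1 − 0.503 = 0.497.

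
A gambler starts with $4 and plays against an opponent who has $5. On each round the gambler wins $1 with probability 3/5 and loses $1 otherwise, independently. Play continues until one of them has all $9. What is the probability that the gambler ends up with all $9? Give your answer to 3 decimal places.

Let r = q/p = (2/5)/(3/5) = 2/3. The recurrence P(i) = p·P(i+1) + q·P(i−1) with P(0)=0, P(9)=1 gives P(i) = (1 − r^i)/(1 − r^9).
P(4) = (1 − (2/3)^4) / (1 − (2/3)^9) = 15795/19171 ≈ 0.824.

0.824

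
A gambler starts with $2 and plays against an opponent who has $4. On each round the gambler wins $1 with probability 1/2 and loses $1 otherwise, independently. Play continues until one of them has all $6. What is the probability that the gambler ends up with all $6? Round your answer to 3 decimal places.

0.333

With a fair step, P(i) = ½P(i−1) + ½P(i+1) with P(0)=0, P(6)=1 has the linear solution P(i) = i/6.
P(2) = 2/6 = 1/3 ≈ 0.333.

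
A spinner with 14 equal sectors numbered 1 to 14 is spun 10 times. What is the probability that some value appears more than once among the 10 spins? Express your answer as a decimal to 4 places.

0.9874

P(all 10 different) = 14/14 · 13/14 · ··· · 5/14 ≈ 0.0126.
P(at least two equal) = 1 − 0.0126 = 0.9874.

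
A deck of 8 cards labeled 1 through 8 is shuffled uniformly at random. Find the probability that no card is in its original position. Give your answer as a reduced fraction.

This is the derangement probability: permutations of 8 with no fixed point.
D(8) = 8! · (1 − 1/1! + 1/2! − ··· + (−1)^8/8!) = 14833.
P = 14833/40320 = 2119/5760.

2119/5760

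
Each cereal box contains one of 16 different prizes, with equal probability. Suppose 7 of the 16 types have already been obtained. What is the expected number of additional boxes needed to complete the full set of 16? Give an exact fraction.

14258/315

Starting from 7 distinct types, each trial gives a new one with probability (16−i)/16 when i types are held, so the wait for the next new type is 16/(16−i).
E = 16/9 + 16/8 + 16/7 + 16/6 + 16/5 + 16/4 + 16/3 + 16/2 + 16/1 = 14258/315.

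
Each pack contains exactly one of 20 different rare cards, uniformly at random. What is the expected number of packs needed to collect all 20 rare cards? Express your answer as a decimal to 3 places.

71.955

After i distinct types are collected, each trial gives a new one with probability (20−i)/20, so the expected wait for the next new type is 20/(20−i).
E = 20/20 + 20/19 + 20/18 + 20/17 + 20/16 + 20/15 + 20/14 + 20/13 + 20/12 + 20/11 + 20/10 + 20/9 + 20/8 + 20/7 + 20/6 + 20/5 + 20/4 + 20/3 + 20/2 + 20/1 = 279175675/3879876 ≈ 71.955.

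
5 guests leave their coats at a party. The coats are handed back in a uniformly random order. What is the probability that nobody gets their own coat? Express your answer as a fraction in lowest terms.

This is the derangement probability: permutations of 5 with no fixed point.
D(5) = 5! · (1 − 1/1! + 1/2! − ··· + (−1)^5/5!) = 44.
P = 44/120 = 11/30.

11/30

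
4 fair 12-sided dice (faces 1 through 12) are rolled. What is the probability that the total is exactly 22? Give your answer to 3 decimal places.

0.048

There are 12^4 = 20736 equally likely outcomes.
The number of ordered 4-tuples from {1,…,12} summing to 22 is 994.
P(sum = 22) = 994/20736 = 497/10368 ≈ 0.048.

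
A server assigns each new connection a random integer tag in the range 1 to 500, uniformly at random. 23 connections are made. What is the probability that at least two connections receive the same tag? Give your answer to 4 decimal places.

0.4018

It's easier to compute the probability that all 23 are distinct.
P(all distinct) = 500/500 · 499/500 · ··· · 478/500 ≈ 0.5982.
So the probability of at least one match is 1 − 0.5982 = 0.4018.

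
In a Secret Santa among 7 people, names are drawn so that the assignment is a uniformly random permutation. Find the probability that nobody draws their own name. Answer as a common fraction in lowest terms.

This is the derangement probability: permutations of 7 with no fixed point.
D(7) = 7! · (1 − 1/1! + 1/2! − ··· + (−1)^7/7!) = 1854.
P = 1854/5040 = 103/280.

103/280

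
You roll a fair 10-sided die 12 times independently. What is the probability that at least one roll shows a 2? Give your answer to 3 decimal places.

0.718

P(no roll shows a 2) = (9/10)^12 ≈ 0.282.
P(at least one) = 1 − 0.282 = 0.718.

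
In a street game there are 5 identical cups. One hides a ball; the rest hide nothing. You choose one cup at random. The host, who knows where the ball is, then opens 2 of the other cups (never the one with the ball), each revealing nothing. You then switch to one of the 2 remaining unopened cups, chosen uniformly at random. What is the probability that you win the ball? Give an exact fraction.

2/5

Your original cup holds the ball with probability 1/5, so the other 4 collectively hold it with probability 4/5.
The host can always find 2 empty cups to open, so the reveals don't change that 4/5; it is now spread over the 2 remaining unopened cups.
P(win by switching) = (4/5) · (1/2) = 2/5.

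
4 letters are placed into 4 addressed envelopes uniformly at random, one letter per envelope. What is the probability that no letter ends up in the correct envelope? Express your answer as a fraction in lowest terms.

This is the derangement probability: permutations of 4 with no fixed point.
D(4) = 4! · (1 − 1/1! + 1/2! − ··· + (−1)^4/4!) = 9.
P = 9/24 = 3/8.

3/8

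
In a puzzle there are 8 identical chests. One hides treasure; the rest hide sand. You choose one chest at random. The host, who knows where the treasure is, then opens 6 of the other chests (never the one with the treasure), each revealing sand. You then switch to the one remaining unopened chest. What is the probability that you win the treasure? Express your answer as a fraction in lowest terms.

7/8

Your original chest holds the treasure with probability 1/8, so the other 7 collectively hold it with probability 7/8.
The host can always find 6 empty chests to open, so the reveals don't change that 7/8; it is now spread over the 1 remaining unopened chest.
P(win by switching) = (7/8) · (1/1) = 7/8.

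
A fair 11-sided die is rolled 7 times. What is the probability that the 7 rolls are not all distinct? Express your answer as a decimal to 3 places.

P(all 7 different) = 11/11 · 10/11 · ··· · 5/11 ≈ 0.085.
P(at least two equal) = 1 − 0.085 = 0.915.

0.915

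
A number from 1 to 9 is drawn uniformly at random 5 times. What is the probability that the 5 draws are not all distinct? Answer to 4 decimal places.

0.7439

P(all 5 different) = 9/9 · 8/9 · ··· · 5/9 ≈ 0.2561.
P(at least two equal) = 1 − 0.2561 = 0.7439.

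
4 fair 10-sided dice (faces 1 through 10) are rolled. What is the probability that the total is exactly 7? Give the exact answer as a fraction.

There are 10^4 = 10000 equally likely outcomes.
The number of ordered 4-tuples from {1,…,10} summing to 7 is 20.
P(sum = 7) = 20/10000 = 1/500.

1/500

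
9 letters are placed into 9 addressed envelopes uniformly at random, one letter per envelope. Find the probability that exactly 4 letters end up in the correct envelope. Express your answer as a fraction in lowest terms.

11/720

Choose which 4 of the 9 are fixed: C(9,4) = 126 ways.
The remaining 5 must have no fixed point: D(5) = 44.
P = 126·44/362880 = 11/720.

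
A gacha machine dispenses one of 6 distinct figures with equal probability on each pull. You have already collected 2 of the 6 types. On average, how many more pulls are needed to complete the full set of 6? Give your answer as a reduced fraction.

25/2

Starting from 2 distinct types, each trial gives a new one with probability (6−i)/6 when i types are held, so the wait for the next new type is 6/(6−i).
E = 6/4 + 6/3 + 6/2 + 6/1 = 25/2.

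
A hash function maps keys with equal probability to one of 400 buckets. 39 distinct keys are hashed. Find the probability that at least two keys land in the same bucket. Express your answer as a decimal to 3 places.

It's easier to compute the probability that all 39 are distinct.
P(all distinct) = 400/400 · 399/400 · ··· · 362/400 ≈ 0.147.
So the probability of at least one match is 1 − 0.147 = 0.853.

0.853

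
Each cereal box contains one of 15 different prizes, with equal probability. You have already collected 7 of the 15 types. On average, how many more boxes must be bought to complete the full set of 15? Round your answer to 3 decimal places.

40.768

Starting from 7 distinct types, each trial gives a new one with probability (15−i)/15 when i types are held, so the wait for the next new type is 15/(15−i).
E = 15/8 + 15/7 + 15/6 + 15/5 + 15/4 + 15/3 + 15/2 + 15/1 = 2283/56 ≈ 40.768.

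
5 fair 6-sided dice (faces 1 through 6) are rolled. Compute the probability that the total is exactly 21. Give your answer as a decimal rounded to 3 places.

There are 6^5 = 7776 equally likely outcomes.
The number of ordered 5-tuples from {1,…,6} summing to 21 is 540.
P(sum = 21) = 540/7776 = 5/72 ≈ 0.069.

0.069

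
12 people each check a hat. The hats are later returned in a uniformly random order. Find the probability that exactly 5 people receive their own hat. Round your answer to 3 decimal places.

Choose which 5 of the 12 are fixed: C(12,5) = 792 ways.
The remaining 7 must have no fixed point: D(7) = 1854.
P = 792·1854/479001600 = 103/33600 ≈ 0.003.

0.003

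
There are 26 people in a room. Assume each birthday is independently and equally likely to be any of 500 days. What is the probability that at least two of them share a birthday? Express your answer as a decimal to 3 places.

0.484

It's easier to compute the probability that all 26 are distinct.
P(all distinct) = 500/500 · 499/500 · ··· · 475/500 ≈ 0.516.
So the probability of at least one match is 1 − 0.516 = 0.484.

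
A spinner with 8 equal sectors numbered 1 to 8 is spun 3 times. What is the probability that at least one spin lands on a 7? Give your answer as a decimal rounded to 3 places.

P(no spin lands on a 7) = (7/8)^3 ≈ 0.670.
P(at least one) = 1 − 0.670 = 0.330.

0.330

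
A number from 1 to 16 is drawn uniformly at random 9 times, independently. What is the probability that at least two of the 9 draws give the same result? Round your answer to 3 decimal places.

0.940

P(all 9 different) = 16/16 · 15/16 · ··· · 8/16 ≈ 0.060.
P(at least two equal) = 1 − 0.060 = 0.940.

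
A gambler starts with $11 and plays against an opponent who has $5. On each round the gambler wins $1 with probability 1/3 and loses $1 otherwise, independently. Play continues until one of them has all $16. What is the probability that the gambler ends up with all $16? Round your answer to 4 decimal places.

0.0312

Let r = q/p = (2/3)/(1/3) = 2. The recurrence P(i) = p·P(i+1) + q·P(i−1) with P(0)=0, P(16)=1 gives P(i) = (1 − r^i)/(1 − r^16).
P(11) = (1 − (2)^11) / (1 − (2)^16) = 2047/65535 ≈ 0.0312.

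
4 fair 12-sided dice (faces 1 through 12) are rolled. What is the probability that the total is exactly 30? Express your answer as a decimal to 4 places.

There are 12^4 = 20736 equally likely outcomes.
The number of ordered 4-tuples from {1,…,12} summing to 30 is 994.
P(sum = 30) = 994/20736 = 497/10368 ≈ 0.0479.

0.0479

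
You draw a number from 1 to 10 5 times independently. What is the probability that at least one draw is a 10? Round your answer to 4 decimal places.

P(no draw is a 10) = (9/10)^5 ≈ 0.5905.
P(at least one) = 1 − 0.5905 = 0.4095.

0.4095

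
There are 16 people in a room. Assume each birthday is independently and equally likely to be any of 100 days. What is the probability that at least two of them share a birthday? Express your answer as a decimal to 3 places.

0.718

It's easier to compute the probability that all 16 are distinct.
P(all distinct) = 100/100 · 99/100 · ··· · 85/100 ≈ 0.282.
So the probability of at least one match is 1 − 0.282 = 0.718.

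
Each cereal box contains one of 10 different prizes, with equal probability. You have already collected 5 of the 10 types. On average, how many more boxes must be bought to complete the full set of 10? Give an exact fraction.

Starting from 5 distinct types, each trial gives a new one with probability (10−i)/10 when i types are held, so the wait for the next new type is 10/(10−i).
E = 10/5 + 10/4 + 10/3 + 10/2 + 10/1 = 137/6.

137/6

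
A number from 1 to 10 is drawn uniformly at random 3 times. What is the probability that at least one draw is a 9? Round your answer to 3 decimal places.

0.271

P(no draw is a 9) = (9/10)^3 ≈ 0.729.
P(at least one) = 1 − 0.729 = 0.271.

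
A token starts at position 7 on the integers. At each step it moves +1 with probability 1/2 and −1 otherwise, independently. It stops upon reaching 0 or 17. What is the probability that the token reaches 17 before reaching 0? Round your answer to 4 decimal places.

0.4118

With a fair step, P(i) = ½P(i−1) + ½P(i+1) with P(0)=0, P(17)=1 has the linear solution P(i) = i/17.
P(7) = 7/17 ≈ 0.4118.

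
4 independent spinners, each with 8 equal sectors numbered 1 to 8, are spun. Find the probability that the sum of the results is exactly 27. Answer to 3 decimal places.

There are 8^4 = 4096 equally likely outcomes.
The number of ordered 4-tuples from {1,…,8} summing to 27 is 56.
P(sum = 27) = 56/4096 = 7/512 ≈ 0.014.

0.014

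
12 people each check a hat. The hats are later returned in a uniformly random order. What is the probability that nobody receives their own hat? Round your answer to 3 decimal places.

This is the derangement probability: permutations of 12 with no fixed point.
D(12) = 12! · (1 − 1/1! + 1/2! − ··· + (−1)^12/12!) = 176214841.
P = 176214841/479001600 = 16019531/43545600 ≈ 0.368.

0.368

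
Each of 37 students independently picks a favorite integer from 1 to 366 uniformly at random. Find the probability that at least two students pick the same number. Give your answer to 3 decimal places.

0.848

It's easier to compute the probability that all 37 are distinct.
P(all distinct) = 366/366 · 365/366 · ··· · 330/366 ≈ 0.152.
So the probability of at least one match is 1 − 0.152 = 0.848.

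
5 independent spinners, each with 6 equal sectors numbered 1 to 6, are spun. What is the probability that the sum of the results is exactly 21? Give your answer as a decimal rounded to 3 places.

There are 6^5 = 7776 equally likely outcomes.
The number of ordered 5-tuples from {1,…,6} summing to 21 is 540.
P(sum = 21) = 540/7776 = 5/72 ≈ 0.069.

0.069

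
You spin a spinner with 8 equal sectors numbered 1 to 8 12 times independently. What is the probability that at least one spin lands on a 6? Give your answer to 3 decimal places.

P(no spin lands on a 6) = (7/8)^12 ≈ 0.201.
P(at least one) = 1 − 0.201 = 0.799.

0.799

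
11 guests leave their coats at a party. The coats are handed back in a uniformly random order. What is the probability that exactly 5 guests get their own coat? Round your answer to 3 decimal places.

Choose which 5 of the 11 are fixed: C(11,5) = 462 ways.
The remaining 6 must have no fixed point: D(6) = 265.
P = 462·265/39916800 = 53/17280 ≈ 0.003.

0.003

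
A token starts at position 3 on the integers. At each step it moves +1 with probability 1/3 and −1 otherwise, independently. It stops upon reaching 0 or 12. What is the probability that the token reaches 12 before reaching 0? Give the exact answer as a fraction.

1/585

Let r = q/p = (2/3)/(1/3) = 2. The recurrence P(i) = p·P(i+1) + q·P(i−1) with P(0)=0, P(12)=1 gives P(i) = (1 − r^i)/(1 − r^12).
P(3) = (1 − (2)^3) / (1 − (2)^12) = 1/585.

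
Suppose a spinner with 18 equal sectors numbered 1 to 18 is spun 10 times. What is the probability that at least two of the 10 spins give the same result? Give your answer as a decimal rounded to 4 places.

P(all 10 different) = 18/18 · 17/18 · ··· · 9/18 ≈ 0.0445.
P(at least two equal) = 1 − 0.0445 = 0.9555.

0.9555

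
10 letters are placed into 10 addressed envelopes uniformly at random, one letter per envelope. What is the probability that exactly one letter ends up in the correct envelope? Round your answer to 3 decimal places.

0.368

Choose which one is fixed: C(10,1) = 10 ways.
The remaining 9 must have no fixed point: D(9) = 133496.
P = 10·133496/3628800 = 16687/45360 ≈ 0.368.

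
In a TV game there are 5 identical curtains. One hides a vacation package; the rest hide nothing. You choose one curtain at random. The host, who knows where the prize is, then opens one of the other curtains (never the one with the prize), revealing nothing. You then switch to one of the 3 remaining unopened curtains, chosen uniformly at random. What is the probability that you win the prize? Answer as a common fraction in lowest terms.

4/15

Your original curtain holds the prize with probability 1/5, so the other 4 collectively hold it with probability 4/5.
The host can always find an empty curtain to open, so this doesn't change that 4/5; it is now spread over the 3 remaining unopened curtains.
P(win by switching) = (4/5) · (1/3) = 4/15.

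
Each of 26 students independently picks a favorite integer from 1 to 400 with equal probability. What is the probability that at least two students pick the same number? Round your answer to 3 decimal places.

It's easier to compute the probability that all 26 are distinct.
P(all distinct) = 400/400 · 399/400 · ··· · 375/400 ≈ 0.436.
So the probability of at least one match is 1 − 0.436 = 0.564.

0.564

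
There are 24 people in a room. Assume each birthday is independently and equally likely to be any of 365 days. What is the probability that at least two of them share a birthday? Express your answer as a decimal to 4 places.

0.5383

It's easier to compute the probability that all 24 are distinct.
P(all distinct) = 365/365 · 364/365 · ··· · 342/365 ≈ 0.4617.
So the probability of at least one match is 1 − 0.4617 = 0.5383.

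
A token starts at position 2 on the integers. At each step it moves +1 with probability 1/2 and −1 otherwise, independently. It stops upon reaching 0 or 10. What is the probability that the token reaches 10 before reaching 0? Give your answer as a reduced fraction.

With a fair step, P(i) = ½P(i−1) + ½P(i+1) with P(0)=0, P(10)=1 has the linear solution P(i) = i/10.
P(2) = 2/10 = 1/5.

1/5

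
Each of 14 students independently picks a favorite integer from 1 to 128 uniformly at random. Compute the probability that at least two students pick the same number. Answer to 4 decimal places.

0.5216

It's easier to compute the probability that all 14 are distinct.
P(all distinct) = 128/128 · 127/128 · ··· · 115/128 ≈ 0.4784.
So the probability of at least one match is 1 − 0.4784 = 0.5216.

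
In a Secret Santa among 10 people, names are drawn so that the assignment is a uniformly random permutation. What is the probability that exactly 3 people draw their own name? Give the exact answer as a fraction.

Choose which 3 of the 10 are fixed: C(10,3) = 120 ways.
The remaining 7 must have no fixed point: D(7) = 1854.
P = 120·1854/3628800 = 103/1680.

103/1680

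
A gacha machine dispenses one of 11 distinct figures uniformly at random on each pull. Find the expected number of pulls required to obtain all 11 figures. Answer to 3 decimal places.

After i distinct types are collected, each trial gives a new one with probability (11−i)/11, so the expected wait for the next new type is 11/(11−i).
E = 11/11 + 11/10 + 11/9 + 11/8 + 11/7 + 11/6 + 11/5 + 11/4 + 11/3 + 11/2 + 11/1 = 83711/2520 ≈ 33.219.

33.219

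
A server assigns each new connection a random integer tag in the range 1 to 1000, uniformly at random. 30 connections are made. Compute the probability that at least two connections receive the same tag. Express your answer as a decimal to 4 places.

It's easier to compute the probability that all 30 are distinct.
P(all distinct) = 1000/1000 · 999/1000 · ··· · 971/1000 ≈ 0.6445.
So the probability of at least one match is 1 − 0.6445 = 0.3555.

0.3555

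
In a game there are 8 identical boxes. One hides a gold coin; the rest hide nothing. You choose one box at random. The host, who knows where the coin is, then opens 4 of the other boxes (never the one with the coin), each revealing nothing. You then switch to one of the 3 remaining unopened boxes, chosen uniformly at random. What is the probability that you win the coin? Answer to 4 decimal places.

Your original box holds the coin with probability 1/8, so the other 7 collectively hold it with probability 7/8.
The host can always find 4 empty boxes to open, so the reveals don't change that 7/8; it is now spread over the 3 remaining unopened boxes.
P(win by switching) = (7/8) · (1/3) = 7/24 ≈ 0.2917.

0.2917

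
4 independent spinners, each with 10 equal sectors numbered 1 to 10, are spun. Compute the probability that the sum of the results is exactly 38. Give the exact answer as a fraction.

There are 10^4 = 10000 equally likely outcomes.
The number of ordered 4-tuples from {1,…,10} summing to 38 is 10.
P(sum = 38) = 10/10000 = 1/1000.

1/1000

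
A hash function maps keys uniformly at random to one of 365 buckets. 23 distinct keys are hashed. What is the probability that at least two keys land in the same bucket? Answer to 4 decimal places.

It's easier to compute the probability that all 23 are distinct.
P(all distinct) = 365/365 · 364/365 · ··· · 343/365 ≈ 0.4927.
So the probability of at least one match is 1 − 0.4927 = 0.5073.

0.5073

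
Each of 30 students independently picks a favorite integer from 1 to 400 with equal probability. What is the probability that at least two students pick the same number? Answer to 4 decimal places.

It's easier to compute the probability that all 30 are distinct.
P(all distinct) = 400/400 · 399/400 · ··· · 371/400 ≈ 0.3278.
So the probability of at least one match is 1 − 0.3278 = 0.6722.

0.6722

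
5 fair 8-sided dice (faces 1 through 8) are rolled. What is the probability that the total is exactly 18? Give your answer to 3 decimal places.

0.053

There are 8^5 = 32768 equally likely outcomes.
The number of ordered 5-tuples from {1,…,8} summing to 18 is 1750.
P(sum = 18) = 1750/32768 = 875/16384 ≈ 0.053.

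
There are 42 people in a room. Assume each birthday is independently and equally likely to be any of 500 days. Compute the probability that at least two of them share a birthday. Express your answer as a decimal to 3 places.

0.830

It's easier to compute the probability that all 42 are distinct.
P(all distinct) = 500/500 · 499/500 · ··· · 459/500 ≈ 0.170.
So the probability of at least one match is 1 − 0.170 = 0.830.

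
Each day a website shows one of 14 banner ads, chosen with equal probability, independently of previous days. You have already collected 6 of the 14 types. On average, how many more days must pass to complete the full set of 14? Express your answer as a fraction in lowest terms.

Starting from 6 distinct types, each trial gives a new one with probability (14−i)/14 when i types are held, so the wait for the next new type is 14/(14−i).
E = 14/8 + 14/7 + 14/6 + 14/5 + 14/4 + 14/3 + 14/2 + 14/1 = 761/20.

761/20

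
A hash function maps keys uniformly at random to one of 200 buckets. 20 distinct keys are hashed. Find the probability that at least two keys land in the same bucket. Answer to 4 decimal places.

0.6256

It's easier to compute the probability that all 20 are distinct.
P(all distinct) = 200/200 · 199/200 · ··· · 181/200 ≈ 0.3744.
So the probability of at least one match is 1 − 0.3744 = 0.6256.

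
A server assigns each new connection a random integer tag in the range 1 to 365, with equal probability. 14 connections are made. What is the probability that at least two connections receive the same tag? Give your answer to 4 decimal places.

It's easier to compute the probability that all 14 are distinct.
P(all distinct) = 365/365 · 364/365 · ··· · 352/365 ≈ 0.7769.
So the probability of at least one match is 1 − 0.7769 = 0.2231.

0.2231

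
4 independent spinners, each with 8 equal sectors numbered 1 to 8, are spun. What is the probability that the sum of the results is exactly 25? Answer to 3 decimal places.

0.029

There are 8^4 = 4096 equally likely outcomes.
The number of ordered 4-tuples from {1,…,8} summing to 25 is 120.
P(sum = 25) = 120/4096 = 15/512 ≈ 0.029.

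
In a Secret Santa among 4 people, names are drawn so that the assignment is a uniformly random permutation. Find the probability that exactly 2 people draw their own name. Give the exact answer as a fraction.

1/4

Choose which 2 of the 4 are fixed: C(4,2) = 6 ways.
The remaining 2 must have no fixed point: D(2) = 1.
P = 6·1/24 = 1/4.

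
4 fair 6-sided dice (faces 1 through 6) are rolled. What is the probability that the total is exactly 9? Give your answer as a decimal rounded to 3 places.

There are 6^4 = 1296 equally likely outcomes.
The number of ordered 4-tuples from {1,…,6} summing to 9 is 56.
P(sum = 9) = 56/1296 = 7/162 ≈ 0.043.

0.043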